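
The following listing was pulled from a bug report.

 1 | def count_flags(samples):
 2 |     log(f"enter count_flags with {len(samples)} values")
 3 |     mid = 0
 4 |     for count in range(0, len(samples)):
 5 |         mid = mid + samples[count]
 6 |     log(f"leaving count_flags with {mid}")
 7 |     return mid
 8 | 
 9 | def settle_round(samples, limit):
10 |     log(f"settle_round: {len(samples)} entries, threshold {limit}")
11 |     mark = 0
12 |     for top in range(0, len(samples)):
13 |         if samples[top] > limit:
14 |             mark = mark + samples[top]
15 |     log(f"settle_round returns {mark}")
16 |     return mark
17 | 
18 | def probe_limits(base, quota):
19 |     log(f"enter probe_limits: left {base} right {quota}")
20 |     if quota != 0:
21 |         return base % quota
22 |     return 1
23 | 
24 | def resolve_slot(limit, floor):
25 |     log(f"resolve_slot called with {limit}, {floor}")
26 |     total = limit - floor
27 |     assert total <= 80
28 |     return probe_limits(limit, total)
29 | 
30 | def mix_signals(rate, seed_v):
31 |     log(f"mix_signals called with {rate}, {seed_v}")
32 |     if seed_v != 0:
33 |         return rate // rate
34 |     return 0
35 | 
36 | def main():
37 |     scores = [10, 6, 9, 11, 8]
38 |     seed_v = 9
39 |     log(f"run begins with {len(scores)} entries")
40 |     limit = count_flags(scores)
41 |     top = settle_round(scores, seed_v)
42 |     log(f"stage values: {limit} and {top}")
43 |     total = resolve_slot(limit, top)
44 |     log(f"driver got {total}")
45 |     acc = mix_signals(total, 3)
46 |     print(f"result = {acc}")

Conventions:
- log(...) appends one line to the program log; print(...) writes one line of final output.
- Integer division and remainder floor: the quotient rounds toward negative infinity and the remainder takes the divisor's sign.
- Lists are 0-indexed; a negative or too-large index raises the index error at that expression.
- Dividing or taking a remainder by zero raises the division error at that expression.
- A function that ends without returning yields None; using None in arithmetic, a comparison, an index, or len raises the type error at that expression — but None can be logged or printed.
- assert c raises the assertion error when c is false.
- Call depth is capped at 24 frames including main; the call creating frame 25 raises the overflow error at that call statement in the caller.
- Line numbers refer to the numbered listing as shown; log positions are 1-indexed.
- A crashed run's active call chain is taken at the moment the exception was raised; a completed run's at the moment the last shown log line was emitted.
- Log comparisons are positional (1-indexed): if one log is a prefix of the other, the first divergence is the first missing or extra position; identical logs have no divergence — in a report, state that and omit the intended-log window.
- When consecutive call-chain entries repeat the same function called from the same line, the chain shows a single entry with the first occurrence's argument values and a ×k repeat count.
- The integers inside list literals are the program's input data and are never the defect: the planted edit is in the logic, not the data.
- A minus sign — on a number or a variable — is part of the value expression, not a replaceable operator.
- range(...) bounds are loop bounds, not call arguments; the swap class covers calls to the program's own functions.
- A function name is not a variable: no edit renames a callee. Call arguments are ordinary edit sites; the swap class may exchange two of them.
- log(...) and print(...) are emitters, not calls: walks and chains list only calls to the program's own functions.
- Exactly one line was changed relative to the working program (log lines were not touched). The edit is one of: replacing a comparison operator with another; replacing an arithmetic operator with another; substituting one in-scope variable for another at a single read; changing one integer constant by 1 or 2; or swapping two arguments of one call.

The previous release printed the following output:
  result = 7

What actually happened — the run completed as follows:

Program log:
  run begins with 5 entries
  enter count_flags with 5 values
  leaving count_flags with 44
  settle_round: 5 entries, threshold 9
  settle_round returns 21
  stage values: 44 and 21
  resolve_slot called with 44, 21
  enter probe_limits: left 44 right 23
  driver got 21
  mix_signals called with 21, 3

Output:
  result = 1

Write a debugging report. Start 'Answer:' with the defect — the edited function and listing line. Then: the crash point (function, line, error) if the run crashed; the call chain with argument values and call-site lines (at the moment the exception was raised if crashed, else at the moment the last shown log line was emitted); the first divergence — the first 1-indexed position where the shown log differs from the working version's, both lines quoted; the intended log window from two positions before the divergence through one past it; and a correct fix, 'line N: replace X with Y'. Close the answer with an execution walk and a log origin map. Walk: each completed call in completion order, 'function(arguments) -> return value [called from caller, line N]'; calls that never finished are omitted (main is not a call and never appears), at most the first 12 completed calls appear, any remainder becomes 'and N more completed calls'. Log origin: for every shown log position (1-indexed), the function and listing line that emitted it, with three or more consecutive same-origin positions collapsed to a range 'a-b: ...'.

Answer: the defect is in mix_signals at line 33.
The tell: Every logged value matches the working version; the printed result is what differs.
Call chain: main -> mix_signals(21, 3) (called at line 45).
First divergence: none (the log streams are identical).
Execution walk:
  count_flags([10, 6, 9, 11, 8]) -> 44  [called from main, line 40]
  settle_round([10, 6, 9, 11, 8], 9) -> 21  [called from main, line 41]
  probe_limits(44, 23) -> 21  [called from resolve_slot, line 28]
  resolve_slot(44, 21) -> 21  [called from main, line 43]
  mix_signals(21, 3) -> 1  [called from main, line 45]
Log origins:
  1: from main, line 39
  2: from count_flags, line 2
  3: from count_flags, line 6
  4: from settle_round, line 10
  5: from settle_round, line 15
  6: from main, line 42
  7: from resolve_slot, line 25
  8: from probe_limits, line 19
  9: from main, line 44
  10: from mix_signals, line 31
A correct fix: line 33: replace `rate // rate` with `rate // seed_v`.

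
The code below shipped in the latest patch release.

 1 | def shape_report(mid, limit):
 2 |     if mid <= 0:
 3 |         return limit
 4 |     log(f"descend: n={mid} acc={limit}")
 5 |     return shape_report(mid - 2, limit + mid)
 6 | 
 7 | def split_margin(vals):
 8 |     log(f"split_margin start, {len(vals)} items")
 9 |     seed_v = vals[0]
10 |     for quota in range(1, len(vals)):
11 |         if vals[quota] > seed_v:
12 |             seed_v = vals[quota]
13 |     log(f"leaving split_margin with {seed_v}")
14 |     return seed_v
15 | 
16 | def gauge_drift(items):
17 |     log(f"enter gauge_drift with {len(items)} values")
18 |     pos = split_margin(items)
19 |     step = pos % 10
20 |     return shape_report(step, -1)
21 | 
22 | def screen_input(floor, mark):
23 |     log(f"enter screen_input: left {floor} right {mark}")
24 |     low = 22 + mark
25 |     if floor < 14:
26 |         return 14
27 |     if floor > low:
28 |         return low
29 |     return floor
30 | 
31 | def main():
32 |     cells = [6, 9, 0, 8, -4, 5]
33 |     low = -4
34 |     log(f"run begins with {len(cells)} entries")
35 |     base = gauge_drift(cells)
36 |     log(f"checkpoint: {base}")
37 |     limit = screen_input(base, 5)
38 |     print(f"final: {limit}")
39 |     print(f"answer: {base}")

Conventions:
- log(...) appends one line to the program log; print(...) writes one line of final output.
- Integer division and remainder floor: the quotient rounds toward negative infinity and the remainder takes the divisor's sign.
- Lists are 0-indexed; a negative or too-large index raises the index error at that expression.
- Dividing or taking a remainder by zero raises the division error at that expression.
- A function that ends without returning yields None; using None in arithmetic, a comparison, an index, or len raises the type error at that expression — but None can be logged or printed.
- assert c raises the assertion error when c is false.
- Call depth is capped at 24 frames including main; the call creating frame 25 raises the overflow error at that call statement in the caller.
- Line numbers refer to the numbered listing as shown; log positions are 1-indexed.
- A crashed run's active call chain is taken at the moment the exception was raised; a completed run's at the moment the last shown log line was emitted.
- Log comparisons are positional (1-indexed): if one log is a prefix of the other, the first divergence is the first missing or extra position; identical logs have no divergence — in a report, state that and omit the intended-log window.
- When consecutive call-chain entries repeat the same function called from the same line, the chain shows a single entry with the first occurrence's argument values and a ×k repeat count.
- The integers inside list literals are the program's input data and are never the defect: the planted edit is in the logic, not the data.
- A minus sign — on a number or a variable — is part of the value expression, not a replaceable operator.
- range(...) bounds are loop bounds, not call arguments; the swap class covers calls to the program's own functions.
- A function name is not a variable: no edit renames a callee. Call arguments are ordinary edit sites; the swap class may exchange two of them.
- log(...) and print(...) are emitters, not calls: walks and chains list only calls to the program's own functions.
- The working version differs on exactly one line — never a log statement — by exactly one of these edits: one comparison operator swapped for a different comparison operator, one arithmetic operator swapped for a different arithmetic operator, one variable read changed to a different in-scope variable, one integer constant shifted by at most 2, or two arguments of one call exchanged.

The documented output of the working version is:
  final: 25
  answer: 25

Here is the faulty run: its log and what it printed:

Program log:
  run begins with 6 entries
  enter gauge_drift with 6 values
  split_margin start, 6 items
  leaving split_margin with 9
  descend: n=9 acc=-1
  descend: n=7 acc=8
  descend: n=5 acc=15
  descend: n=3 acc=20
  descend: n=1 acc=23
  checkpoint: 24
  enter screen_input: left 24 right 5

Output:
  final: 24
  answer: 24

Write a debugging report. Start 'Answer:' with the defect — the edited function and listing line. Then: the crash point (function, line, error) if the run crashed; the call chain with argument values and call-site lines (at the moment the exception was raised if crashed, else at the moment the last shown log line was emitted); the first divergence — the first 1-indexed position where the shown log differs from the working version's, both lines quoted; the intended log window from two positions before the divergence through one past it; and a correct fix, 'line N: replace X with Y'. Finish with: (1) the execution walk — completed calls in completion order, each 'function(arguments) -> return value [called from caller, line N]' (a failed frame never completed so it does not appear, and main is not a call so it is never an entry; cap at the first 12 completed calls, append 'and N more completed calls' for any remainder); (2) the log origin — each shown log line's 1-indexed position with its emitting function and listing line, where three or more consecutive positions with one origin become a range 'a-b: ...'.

Answer: the defect is in gauge_drift at line 20.
Key fact: The earliest visible damage is log position 5 — 'descend: n=9 acc=-1' rather than the intended 'descend: n=9 acc=0'.
Call chain: main -> screen_input(24, 5) (called at line 37).
First divergence: position 5 — the shown line 'descend: n=9 acc=-1' should read 'descend: n=9 acc=0'.
Intended log window:
  3: split_margin start, 6 items
  4: leaving split_margin with 9
  5: descend: n=9 acc=0
  6: descend: n=7 acc=9
Execution walk:
  split_margin([6, 9, 0, 8, -4, 5]) -> 9  [called from gauge_drift, line 18]
  shape_report(-1, 24) -> 24  [called from shape_report, line 5]
  shape_report(1, 23) -> 24  [called from shape_report, line 5]
  shape_report(3, 20) -> 24  [called from shape_report, line 5]
  shape_report(5, 15) -> 24  [called from shape_report, line 5]
  shape_report(7, 8) -> 24  [called from shape_report, line 5]
  shape_report(9, -1) -> 24  [called from gauge_drift, line 20]
  gauge_drift([6, 9, 0, 8, -4, 5]) -> 24  [called from main, line 35]
  screen_input(24, 5) -> 24  [called from main, line 37]
Log origins:
  1: emitted by main (line 34)
  2: emitted by gauge_drift (line 17)
  3: emitted by split_margin (line 8)
  4: emitted by split_margin (line 13)
  5-9: emitted by shape_report (line 4)
  10: emitted by main (line 36)
  11: emitted by screen_input (line 23)
A correct fix: line 20: replace `-1` with `0`.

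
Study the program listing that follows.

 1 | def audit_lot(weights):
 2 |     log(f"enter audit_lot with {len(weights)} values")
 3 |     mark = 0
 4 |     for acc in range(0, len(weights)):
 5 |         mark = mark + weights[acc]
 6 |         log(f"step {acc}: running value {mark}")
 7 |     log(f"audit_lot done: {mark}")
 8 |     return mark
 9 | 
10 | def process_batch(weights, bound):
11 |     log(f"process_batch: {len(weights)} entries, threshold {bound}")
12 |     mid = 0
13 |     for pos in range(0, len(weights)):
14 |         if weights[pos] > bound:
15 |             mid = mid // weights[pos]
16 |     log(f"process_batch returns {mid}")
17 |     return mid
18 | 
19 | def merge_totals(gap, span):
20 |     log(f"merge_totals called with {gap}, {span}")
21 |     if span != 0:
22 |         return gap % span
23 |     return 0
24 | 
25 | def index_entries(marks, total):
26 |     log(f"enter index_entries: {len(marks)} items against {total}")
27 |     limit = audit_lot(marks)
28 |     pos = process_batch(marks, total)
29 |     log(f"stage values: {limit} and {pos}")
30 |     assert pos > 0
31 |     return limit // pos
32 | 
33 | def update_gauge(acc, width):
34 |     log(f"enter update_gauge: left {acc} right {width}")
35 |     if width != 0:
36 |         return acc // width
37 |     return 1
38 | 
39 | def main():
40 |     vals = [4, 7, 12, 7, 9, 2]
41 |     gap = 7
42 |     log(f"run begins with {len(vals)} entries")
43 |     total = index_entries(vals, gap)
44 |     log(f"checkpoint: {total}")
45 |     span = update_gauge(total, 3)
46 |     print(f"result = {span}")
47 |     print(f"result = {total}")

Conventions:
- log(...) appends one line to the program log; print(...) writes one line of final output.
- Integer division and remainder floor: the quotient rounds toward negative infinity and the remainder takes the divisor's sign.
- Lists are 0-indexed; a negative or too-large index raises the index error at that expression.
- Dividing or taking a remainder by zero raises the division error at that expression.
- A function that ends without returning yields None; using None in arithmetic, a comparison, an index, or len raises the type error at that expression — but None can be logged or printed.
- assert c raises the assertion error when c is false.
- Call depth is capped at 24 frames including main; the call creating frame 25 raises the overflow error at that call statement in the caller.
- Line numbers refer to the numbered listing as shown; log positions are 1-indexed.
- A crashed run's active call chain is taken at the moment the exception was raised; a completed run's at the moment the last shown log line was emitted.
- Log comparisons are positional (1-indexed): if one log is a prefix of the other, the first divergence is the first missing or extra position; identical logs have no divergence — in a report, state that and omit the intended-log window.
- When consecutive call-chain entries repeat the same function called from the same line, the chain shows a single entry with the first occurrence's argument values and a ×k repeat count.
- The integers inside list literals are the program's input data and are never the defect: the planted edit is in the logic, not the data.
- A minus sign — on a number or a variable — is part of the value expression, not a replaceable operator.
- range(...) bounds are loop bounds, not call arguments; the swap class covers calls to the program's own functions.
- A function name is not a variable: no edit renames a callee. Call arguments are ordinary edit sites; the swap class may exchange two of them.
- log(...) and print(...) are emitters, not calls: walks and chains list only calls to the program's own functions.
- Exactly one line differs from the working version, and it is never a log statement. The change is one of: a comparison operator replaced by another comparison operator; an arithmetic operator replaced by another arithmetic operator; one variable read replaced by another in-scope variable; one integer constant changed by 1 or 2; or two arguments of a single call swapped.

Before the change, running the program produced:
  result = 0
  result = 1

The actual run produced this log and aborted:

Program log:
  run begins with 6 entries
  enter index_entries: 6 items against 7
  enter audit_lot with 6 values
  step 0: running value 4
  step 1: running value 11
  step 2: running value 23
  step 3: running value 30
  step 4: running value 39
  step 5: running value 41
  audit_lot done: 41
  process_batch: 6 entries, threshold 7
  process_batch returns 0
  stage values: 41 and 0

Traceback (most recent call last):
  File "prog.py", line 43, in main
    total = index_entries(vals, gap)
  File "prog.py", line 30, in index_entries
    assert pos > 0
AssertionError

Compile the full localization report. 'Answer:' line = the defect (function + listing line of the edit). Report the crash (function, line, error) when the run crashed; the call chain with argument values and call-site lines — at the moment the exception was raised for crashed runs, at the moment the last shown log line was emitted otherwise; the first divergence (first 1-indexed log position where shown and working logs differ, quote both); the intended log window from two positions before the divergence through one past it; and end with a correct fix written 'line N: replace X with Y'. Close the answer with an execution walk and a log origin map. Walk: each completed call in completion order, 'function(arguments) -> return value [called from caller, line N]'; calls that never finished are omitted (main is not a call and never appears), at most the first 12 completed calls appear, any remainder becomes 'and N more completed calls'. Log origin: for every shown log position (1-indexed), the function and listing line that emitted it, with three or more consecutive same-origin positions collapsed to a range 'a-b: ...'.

Answer: the defect is in process_batch at line 15.
Key fact: The earliest visible damage is log position 12 — 'process_batch returns 0' rather than the intended 'process_batch returns 21'.
Crash: index_entries, line 30, AssertionError.
Call chain: main -> index_entries([4, 7, 12, 7, 9, 2], 7) (called at line 43).
First divergence: position 12; shown 'process_batch returns 0' vs intended 'process_batch returns 21'.
Intended log window:
  10: audit_lot done: 41
  11: process_batch: 6 entries, threshold 7
  12: process_batch returns 21
  13: stage values: 41 and 21
Execution walk:
  audit_lot([4, 7, 12, 7, 9, 2]) -> 41  [called from index_entries, line 27]
  process_batch([4, 7, 12, 7, 9, 2], 7) -> 0  [called from index_entries, line 28]
Log origins:
  1: from main, line 42
  2: from index_entries, line 26
  3: from audit_lot, line 2
  4-9: from audit_lot, line 6
  10: from audit_lot, line 7
  11: from process_batch, line 11
  12: from process_batch, line 16
  13: from index_entries, line 29
A correct fix: line 15: replace `//` with `+`.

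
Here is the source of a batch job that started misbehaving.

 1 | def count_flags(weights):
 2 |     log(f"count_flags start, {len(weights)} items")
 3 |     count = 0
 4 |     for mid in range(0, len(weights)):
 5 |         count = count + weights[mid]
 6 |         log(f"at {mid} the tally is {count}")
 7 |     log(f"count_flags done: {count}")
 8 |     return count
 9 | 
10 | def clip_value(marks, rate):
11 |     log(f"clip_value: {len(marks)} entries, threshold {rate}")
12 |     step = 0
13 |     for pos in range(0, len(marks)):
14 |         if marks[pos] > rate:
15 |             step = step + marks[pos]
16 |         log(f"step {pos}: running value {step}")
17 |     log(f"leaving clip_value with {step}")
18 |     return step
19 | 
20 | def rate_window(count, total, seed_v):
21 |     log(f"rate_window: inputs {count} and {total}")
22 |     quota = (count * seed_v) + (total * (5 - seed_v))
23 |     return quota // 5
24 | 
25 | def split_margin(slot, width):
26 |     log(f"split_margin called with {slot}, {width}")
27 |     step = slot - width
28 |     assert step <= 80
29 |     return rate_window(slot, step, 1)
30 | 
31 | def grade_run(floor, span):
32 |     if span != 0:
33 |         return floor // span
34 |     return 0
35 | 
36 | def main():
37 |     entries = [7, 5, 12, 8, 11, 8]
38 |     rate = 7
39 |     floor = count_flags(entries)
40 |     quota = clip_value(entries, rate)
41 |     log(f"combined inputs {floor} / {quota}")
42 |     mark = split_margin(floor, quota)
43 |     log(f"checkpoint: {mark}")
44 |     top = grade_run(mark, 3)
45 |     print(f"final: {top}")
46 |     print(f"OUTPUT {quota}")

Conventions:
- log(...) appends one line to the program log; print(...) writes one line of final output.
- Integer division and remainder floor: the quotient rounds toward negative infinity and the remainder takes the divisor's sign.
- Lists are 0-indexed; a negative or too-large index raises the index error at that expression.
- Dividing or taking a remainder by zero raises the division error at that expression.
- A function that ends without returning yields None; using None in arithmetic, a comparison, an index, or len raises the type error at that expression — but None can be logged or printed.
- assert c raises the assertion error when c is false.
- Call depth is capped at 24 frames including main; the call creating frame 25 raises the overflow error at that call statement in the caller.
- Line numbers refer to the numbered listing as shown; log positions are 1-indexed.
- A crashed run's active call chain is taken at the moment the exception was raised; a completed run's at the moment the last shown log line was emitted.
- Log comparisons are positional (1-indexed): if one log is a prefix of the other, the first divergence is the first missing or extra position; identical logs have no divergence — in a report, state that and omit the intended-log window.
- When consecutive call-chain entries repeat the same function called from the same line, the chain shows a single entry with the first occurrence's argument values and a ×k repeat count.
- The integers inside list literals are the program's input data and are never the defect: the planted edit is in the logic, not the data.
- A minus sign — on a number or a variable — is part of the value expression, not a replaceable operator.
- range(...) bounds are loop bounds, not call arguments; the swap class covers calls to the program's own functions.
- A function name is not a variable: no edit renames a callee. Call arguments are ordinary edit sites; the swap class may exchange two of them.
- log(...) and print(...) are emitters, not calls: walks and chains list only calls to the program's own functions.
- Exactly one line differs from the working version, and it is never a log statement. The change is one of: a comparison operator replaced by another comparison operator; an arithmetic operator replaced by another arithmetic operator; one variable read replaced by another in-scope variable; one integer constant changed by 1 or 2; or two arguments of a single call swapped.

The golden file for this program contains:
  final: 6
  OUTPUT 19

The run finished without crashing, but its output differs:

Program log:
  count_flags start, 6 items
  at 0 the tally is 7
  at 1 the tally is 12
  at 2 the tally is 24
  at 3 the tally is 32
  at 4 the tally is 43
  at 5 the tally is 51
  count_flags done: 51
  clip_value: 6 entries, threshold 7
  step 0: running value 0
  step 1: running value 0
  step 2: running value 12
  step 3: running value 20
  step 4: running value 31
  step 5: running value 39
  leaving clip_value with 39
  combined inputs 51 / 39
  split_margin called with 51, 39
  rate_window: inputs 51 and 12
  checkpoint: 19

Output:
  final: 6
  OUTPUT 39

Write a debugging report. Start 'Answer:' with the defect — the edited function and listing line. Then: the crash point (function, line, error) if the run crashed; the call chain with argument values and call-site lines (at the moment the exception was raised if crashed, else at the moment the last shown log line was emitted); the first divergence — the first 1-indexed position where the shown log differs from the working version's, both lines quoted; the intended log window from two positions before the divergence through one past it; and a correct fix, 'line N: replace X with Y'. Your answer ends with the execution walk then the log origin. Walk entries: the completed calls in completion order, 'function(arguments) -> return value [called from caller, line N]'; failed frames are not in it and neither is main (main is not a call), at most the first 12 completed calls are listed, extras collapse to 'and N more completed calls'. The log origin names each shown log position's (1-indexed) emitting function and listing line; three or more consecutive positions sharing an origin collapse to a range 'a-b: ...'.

Answer: the defect is in main at line 46.
Core observation: Every logged value matches the working version; the printed result is what differs.
Call chain: main.
First divergence: there is none — every log position agrees.
Execution walk:
  count_flags([7, 5, 12, 8, 11, 8]) -> 51  [called from main, line 39]
  clip_value([7, 5, 12, 8, 11, 8], 7) -> 39  [called from main, line 40]
  rate_window(51, 12, 1) -> 19  [called from split_margin, line 29]
  split_margin(51, 39) -> 19  [called from main, line 42]
  grade_run(19, 3) -> 6  [called from main, line 44]
Log line origins:
  1: emitted by count_flags (line 2)
  2-7: emitted by count_flags (line 6)
  8: emitted by count_flags (line 7)
  9: emitted by clip_value (line 11)
  10-15: emitted by clip_value (line 16)
  16: emitted by clip_value (line 17)
  17: emitted by main (line 41)
  18: emitted by split_margin (line 26)
  19: emitted by rate_window (line 21)
  20: emitted by main (line 43)
A correct fix: line 46: replace `quota` with `mark`.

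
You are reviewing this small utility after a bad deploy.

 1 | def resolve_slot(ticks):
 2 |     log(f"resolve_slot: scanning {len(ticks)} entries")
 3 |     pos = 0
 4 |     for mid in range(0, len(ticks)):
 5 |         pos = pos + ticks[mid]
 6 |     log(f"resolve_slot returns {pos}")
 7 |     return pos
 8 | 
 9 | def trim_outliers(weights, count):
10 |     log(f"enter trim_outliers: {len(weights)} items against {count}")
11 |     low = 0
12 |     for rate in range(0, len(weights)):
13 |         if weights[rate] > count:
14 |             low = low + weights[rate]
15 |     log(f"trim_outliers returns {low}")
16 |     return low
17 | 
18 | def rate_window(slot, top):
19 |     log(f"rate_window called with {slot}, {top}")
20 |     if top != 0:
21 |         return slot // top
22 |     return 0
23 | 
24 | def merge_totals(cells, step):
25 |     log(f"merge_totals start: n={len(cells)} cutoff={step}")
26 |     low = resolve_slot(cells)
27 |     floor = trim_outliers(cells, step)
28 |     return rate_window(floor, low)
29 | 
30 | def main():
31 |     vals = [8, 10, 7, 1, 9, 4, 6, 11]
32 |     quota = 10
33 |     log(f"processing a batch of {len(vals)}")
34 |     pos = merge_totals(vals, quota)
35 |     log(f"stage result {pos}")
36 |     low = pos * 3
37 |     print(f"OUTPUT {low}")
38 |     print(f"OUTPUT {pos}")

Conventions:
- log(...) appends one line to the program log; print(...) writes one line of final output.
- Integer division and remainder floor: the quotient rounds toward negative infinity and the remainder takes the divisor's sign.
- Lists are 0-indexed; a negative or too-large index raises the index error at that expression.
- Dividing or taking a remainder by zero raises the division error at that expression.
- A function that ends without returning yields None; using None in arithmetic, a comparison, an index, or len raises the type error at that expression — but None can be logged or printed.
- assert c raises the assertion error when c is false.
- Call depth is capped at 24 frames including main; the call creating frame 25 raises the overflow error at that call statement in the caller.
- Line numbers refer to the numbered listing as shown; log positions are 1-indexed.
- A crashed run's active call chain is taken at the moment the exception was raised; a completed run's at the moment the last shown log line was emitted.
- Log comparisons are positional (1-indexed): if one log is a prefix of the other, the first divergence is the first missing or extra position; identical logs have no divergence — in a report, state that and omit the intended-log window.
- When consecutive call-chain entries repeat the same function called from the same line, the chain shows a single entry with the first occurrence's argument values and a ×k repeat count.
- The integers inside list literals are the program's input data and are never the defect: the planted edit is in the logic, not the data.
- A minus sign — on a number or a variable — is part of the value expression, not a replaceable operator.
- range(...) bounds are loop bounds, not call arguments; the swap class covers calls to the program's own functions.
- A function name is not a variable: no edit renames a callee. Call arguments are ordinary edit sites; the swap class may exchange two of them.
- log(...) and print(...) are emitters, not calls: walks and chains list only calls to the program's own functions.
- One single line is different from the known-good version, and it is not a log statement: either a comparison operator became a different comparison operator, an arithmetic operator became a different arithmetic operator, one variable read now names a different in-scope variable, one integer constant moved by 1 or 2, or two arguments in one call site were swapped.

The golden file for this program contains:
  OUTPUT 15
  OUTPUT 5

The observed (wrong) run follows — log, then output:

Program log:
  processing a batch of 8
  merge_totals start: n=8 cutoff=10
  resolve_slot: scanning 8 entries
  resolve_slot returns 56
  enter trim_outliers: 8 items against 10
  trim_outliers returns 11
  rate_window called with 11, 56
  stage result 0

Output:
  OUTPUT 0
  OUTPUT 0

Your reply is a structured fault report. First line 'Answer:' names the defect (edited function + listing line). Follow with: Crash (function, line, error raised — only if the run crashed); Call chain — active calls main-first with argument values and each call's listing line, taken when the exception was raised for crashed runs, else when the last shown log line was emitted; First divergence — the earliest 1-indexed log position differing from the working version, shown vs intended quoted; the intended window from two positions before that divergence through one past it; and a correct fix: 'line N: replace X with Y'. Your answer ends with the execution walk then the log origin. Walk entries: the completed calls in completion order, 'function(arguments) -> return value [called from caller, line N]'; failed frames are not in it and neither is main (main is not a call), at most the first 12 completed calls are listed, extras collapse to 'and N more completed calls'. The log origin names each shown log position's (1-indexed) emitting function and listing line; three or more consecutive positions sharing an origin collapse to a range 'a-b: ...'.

Answer: the defect is in merge_totals at line 28.
The tell: At log position 7 the runs split — shown 'rate_window called with 11, 56', but the working version logs 'rate_window called with 56, 11'.
Call chain: main.
First divergence: at position 7 the run shows 'rate_window called with 11, 56' where the working version logs 'rate_window called with 56, 11'.
Intended log window:
  5: enter trim_outliers: 8 items against 10
  6: trim_outliers returns 11
  7: rate_window called with 56, 11
  8: stage result 5
Execution walk:
  resolve_slot([8, 10, 7, 1, 9, 4, 6, 11]) -> 56  [called from merge_totals, line 26]
  trim_outliers([8, 10, 7, 1, 9, 4, 6, 11], 10) -> 11  [called from merge_totals, line 27]
  rate_window(11, 56) -> 0  [called from merge_totals, line 28]
  merge_totals([8, 10, 7, 1, 9, 4, 6, 11], 10) -> 0  [called from main, line 34]
Origin of each log line:
  1: logged in main at line 33
  2: logged in merge_totals at line 25
  3: logged in resolve_slot at line 2
  4: logged in resolve_slot at line 6
  5: logged in trim_outliers at line 10
  6: logged in trim_outliers at line 15
  7: logged in rate_window at line 19
  8: logged in main at line 35
A correct fix: line 28: replace `rate_window(floor, low)` with `rate_window(low, floor)`.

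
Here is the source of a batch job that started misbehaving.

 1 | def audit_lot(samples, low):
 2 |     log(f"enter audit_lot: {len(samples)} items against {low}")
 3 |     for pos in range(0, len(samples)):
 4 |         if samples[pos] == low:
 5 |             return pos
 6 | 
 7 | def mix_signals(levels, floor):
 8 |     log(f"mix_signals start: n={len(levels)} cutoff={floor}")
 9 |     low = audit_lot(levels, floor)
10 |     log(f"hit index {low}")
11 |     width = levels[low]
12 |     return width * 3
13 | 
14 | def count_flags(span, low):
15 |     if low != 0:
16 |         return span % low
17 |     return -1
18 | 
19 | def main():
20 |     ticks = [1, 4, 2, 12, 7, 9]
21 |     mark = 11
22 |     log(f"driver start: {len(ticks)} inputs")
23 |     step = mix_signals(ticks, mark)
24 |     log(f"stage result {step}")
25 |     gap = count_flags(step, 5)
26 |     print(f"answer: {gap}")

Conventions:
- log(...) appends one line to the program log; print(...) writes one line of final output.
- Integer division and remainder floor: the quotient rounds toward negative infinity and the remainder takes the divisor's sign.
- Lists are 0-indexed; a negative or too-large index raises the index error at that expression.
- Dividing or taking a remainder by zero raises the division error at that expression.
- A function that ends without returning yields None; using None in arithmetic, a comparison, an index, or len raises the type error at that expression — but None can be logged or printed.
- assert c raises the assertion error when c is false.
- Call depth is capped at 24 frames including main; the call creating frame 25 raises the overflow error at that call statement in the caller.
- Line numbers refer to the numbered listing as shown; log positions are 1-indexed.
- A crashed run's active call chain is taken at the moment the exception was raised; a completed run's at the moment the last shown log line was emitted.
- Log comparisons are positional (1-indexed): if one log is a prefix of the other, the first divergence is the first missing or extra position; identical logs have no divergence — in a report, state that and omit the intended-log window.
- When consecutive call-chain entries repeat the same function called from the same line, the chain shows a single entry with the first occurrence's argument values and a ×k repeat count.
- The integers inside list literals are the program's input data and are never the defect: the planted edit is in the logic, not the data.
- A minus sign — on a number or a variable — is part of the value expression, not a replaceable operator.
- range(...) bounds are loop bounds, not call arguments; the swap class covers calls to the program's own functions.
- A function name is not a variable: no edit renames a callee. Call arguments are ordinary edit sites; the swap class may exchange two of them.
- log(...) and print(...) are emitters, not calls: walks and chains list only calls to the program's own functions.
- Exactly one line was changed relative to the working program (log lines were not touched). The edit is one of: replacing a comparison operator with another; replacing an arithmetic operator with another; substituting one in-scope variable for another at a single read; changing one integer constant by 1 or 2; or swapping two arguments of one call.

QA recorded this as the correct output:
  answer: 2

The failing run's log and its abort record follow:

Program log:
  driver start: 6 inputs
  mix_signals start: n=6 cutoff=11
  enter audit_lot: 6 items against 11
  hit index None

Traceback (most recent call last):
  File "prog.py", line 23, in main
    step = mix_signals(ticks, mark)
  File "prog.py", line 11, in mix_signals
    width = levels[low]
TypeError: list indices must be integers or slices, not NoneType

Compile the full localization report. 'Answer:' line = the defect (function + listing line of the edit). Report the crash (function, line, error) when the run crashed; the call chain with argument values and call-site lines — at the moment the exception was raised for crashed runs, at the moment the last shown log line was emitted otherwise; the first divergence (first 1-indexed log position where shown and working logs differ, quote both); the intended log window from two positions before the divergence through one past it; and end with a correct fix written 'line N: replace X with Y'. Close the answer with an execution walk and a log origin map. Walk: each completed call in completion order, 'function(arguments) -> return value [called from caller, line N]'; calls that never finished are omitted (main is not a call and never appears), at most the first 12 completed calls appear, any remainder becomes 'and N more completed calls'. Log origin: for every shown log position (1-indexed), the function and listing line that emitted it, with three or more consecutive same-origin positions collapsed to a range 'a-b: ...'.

Answer: the defect is in main at line 21.
Core observation: The log first diverges at position 2: the faulty run prints 'mix_signals start: n=6 cutoff=11' where the working version prints 'mix_signals start: n=6 cutoff=9'.
Crash: mix_signals, line 11, TypeError.
Call chain: main -> mix_signals([1, 4, 2, 12, 7, 9], 11) (called at line 23).
First divergence: position 2; shown 'mix_signals start: n=6 cutoff=11' vs intended 'mix_signals start: n=6 cutoff=9'.
Intended log window:
  1: driver start: 6 inputs
  2: mix_signals start: n=6 cutoff=9
  3: enter audit_lot: 6 items against 9
Execution walk:
  audit_lot([1, 4, 2, 12, 7, 9], 11) -> None  [called from mix_signals, line 9]
Log origin:
  1: logged in main at line 22
  2: logged in mix_signals at line 8
  3: logged in audit_lot at line 2
  4: logged in mix_signals at line 10
A correct fix: line 21: replace `11` with `9`.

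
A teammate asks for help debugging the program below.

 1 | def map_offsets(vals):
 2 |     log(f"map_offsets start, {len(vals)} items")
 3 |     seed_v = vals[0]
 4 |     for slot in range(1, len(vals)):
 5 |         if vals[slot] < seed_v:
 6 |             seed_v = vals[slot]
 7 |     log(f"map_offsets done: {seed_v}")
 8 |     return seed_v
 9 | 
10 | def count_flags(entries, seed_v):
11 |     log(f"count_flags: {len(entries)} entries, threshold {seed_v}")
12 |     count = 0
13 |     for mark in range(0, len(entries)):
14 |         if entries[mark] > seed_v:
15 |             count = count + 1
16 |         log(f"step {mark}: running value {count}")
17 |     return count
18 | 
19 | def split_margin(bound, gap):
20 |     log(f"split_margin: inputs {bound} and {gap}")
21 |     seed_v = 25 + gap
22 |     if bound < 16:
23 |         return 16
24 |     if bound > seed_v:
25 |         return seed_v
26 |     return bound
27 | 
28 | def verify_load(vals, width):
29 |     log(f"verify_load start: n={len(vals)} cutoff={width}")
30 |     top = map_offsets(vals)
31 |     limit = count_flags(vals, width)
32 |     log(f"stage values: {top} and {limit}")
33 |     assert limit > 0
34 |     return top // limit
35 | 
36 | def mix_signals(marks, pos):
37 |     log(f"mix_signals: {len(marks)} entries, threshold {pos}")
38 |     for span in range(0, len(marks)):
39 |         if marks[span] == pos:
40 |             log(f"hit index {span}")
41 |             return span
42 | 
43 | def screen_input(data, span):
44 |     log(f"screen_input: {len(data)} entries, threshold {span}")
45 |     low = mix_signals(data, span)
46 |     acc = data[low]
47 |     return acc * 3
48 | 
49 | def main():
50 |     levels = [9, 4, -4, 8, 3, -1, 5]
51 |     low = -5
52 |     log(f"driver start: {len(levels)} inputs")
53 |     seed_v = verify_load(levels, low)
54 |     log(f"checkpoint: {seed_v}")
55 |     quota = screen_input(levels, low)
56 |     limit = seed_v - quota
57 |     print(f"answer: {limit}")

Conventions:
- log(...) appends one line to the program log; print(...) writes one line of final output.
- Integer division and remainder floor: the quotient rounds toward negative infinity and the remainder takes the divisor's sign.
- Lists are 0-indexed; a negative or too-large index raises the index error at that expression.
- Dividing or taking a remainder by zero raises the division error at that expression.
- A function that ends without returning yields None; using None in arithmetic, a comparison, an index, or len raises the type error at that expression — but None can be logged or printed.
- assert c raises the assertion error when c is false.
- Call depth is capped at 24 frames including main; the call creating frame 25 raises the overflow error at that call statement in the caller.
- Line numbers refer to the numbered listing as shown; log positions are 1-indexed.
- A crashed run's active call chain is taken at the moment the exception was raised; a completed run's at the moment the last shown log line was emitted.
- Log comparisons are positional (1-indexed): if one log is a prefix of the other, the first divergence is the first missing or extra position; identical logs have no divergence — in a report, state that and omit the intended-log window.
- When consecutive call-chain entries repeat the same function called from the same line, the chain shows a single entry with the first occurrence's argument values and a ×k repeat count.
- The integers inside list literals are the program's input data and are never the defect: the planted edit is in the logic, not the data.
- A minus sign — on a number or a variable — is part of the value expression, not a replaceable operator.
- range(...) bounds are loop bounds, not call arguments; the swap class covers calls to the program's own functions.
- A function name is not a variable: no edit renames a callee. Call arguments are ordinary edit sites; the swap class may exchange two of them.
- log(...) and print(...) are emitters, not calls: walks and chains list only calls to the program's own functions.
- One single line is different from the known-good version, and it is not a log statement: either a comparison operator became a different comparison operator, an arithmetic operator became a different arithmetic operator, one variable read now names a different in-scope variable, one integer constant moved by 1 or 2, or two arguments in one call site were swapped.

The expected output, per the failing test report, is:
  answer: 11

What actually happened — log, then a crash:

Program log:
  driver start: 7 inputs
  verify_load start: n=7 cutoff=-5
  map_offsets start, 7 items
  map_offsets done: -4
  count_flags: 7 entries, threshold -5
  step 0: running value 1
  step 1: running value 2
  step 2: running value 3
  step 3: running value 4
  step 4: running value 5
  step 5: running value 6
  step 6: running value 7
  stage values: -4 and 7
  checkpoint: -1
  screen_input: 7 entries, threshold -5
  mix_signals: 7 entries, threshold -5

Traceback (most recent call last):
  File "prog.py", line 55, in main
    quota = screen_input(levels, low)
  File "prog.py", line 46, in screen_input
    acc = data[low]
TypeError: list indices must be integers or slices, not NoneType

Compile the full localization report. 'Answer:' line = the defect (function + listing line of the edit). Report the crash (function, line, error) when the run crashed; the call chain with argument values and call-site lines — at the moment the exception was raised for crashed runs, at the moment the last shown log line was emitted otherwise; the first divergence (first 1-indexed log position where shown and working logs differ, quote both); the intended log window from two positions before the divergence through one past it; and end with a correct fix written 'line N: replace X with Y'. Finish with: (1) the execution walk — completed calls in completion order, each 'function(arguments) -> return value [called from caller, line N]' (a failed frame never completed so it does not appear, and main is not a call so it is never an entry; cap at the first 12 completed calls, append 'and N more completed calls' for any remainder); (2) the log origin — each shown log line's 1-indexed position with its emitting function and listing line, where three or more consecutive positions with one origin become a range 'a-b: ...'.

Answer: the defect is in main at line 51.
The tell: The earliest visible damage is log position 2 — 'verify_load start: n=7 cutoff=-5' rather than the intended 'verify_load start: n=7 cutoff=-4'.
Crash: screen_input, line 46, TypeError.
Call chain: main -> screen_input([9, 4, -4, 8, 3, -1, 5], -5) (called at line 55).
First divergence: position 2; shown 'verify_load start: n=7 cutoff=-5' vs intended 'verify_load start: n=7 cutoff=-4'.
Intended log window:
  1: driver start: 7 inputs
  2: verify_load start: n=7 cutoff=-4
  3: map_offsets start, 7 items
Execution walk:
  map_offsets([9, 4, -4, 8, 3, -1, 5]) -> -4  [called from verify_load, line 30]
  count_flags([9, 4, -4, 8, 3, -1, 5], -5) -> 7  [called from verify_load, line 31]
  verify_load([9, 4, -4, 8, 3, -1, 5], -5) -> -1  [called from main, line 53]
  mix_signals([9, 4, -4, 8, 3, -1, 5], -5) -> None  [called from screen_input, line 45]
Log line origins:
  1: logged in main at line 52
  2: logged in verify_load at line 29
  3: logged in map_offsets at line 2
  4: logged in map_offsets at line 7
  5: logged in count_flags at line 11
  6-12: logged in count_flags at line 16
  13: logged in verify_load at line 32
  14: logged in main at line 54
  15: logged in screen_input at line 44
  16: logged in mix_signals at line 37
A correct fix: line 51: replace `-5` with `-4`.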